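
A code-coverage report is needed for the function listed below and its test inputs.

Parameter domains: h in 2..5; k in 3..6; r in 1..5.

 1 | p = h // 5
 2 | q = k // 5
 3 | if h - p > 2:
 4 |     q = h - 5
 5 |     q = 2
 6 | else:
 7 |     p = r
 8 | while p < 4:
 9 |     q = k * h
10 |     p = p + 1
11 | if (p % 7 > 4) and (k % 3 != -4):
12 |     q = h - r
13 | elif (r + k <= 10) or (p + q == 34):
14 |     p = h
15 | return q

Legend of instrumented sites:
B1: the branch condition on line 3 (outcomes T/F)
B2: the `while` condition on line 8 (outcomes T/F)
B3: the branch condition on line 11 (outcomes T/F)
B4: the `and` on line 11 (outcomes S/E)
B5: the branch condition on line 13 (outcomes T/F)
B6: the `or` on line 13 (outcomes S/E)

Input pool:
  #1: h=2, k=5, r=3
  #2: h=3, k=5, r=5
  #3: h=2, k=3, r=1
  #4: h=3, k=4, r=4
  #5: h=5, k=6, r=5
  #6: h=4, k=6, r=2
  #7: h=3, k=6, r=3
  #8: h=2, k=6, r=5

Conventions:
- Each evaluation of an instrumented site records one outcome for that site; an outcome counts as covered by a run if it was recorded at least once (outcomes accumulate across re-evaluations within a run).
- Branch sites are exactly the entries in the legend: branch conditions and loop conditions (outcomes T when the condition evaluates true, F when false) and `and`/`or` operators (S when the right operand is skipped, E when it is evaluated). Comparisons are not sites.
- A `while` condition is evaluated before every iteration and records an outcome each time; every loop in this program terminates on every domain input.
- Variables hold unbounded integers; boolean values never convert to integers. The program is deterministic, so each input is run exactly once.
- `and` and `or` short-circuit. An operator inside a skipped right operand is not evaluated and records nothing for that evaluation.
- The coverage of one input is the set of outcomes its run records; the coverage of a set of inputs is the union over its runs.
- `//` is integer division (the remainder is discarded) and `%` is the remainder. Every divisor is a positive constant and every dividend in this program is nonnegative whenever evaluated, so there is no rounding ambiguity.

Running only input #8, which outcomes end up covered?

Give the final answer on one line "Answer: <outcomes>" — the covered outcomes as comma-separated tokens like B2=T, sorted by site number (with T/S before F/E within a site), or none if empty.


Event log for input #8 (h=2, k=6, r=5):
  B1->F, B2->F, B4->E, B3->T
distinct outcomes covered: B1=F, B2=F, B3=T, B4=E
Answer: B1=F, B2=F, B3=T, B4=E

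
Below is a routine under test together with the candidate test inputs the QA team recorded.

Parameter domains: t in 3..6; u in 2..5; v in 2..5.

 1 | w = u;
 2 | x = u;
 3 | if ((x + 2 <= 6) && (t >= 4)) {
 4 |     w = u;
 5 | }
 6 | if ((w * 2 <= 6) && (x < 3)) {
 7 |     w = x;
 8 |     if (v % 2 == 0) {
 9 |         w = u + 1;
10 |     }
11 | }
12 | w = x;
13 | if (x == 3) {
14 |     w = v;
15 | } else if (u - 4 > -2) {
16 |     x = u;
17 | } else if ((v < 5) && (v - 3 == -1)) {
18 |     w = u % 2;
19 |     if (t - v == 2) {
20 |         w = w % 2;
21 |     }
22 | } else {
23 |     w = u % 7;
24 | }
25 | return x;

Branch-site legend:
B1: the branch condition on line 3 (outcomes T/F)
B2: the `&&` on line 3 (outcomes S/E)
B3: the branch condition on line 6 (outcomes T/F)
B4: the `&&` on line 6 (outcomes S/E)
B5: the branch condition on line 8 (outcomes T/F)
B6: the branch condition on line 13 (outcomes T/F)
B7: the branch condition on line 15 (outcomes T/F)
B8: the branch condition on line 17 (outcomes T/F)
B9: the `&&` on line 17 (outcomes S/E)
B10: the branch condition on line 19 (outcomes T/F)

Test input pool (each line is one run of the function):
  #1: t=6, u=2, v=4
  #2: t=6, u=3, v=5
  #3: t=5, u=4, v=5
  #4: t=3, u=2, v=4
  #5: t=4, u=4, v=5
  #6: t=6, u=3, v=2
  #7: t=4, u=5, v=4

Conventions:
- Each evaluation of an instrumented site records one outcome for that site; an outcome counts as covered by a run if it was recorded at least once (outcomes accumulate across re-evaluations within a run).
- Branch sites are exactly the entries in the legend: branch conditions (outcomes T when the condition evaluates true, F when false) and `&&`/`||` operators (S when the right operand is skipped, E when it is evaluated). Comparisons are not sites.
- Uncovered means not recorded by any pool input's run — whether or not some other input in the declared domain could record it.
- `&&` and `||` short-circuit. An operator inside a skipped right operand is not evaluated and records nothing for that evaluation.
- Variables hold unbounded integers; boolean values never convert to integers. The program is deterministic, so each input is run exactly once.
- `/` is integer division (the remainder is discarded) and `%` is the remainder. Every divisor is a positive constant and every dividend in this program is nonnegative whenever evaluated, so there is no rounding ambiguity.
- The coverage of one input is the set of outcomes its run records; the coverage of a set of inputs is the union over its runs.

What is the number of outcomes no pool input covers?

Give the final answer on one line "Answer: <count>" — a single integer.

test 1 (t=6, u=2, v=4) fires B2->E, B1->T, B4->E, B3->T, B5->T, B6->F, B7->F, B9->E, B8->F; hits B1=T, B2=E, B3=T, B4=E, B5=T, B6=F, B7=F, B8=F, B9=E
test 2 (t=6, u=3, v=5) fires B2->E, B1->T, B4->E, B3->F, B6->T; hits B1=T, B2=E, B3=F, B4=E, B6=T
test 3 (t=5, u=4, v=5) fires B2->E, B1->T, B4->S, B3->F, B6->F, B7->T; hits B1=T, B2=E, B3=F, B4=S, B6=F, B7=T
test 4 (t=3, u=2, v=4) fires B2->E, B1->F, B4->E, B3->T, B5->T, B6->F, B7->F, B9->E, B8->F; hits B1=F, B2=E, B3=T, B4=E, B5=T, B6=F, B7=F, B8=F, B9=E
test 5 (t=4, u=4, v=5) fires B2->E, B1->T, B4->S, B3->F, B6->F, B7->T; hits B1=T, B2=E, B3=F, B4=S, B6=F, B7=T
test 6 (t=6, u=3, v=2) fires B2->E, B1->T, B4->E, B3->F, B6->T; hits B1=T, B2=E, B3=F, B4=E, B6=T
test 7 (t=4, u=5, v=4) fires B2->S, B1->F, B4->S, B3->F, B6->F, B7->T; hits B1=F, B2=S, B3=F, B4=S, B6=F, B7=T
union over the pool: B1=T, B1=F, B2=S, B2=E, B3=T, B3=F, B4=S, B4=E, B5=T, B6=T, B6=F, B7=T, B7=F, B8=F, B9=E
uncovered (5 of 20): B5=F, B8=T, B9=S, B10=T, B10=F

Answer: 5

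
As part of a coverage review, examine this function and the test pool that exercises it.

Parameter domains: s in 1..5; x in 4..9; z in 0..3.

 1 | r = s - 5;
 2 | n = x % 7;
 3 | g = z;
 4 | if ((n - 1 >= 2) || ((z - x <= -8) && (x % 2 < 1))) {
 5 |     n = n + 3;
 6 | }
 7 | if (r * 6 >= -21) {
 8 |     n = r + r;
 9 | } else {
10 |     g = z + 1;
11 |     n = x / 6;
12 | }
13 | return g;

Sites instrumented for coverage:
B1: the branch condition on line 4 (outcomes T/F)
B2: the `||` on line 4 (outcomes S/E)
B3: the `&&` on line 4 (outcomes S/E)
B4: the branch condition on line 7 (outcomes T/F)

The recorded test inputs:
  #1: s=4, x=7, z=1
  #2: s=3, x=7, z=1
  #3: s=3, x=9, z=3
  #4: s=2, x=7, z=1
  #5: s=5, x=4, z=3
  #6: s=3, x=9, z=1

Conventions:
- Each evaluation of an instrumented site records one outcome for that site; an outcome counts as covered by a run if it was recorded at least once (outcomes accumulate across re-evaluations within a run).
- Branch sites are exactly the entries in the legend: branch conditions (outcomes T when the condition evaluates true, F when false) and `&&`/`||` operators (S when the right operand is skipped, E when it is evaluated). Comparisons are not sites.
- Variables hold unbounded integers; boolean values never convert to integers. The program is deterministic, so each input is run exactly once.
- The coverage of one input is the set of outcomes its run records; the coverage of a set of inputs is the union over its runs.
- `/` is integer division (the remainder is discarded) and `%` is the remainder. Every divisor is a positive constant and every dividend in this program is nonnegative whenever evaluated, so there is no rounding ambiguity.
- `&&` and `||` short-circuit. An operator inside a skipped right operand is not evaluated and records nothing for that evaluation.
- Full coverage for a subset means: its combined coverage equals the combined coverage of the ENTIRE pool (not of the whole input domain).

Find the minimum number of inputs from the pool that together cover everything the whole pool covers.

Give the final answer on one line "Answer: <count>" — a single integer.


input #1 (s=4, x=7, z=1): events B2->E, B3->S, B1->F, B4->T; covers B1=F, B2=E, B3=S, B4=T
input #2 (s=3, x=7, z=1): events B2->E, B3->S, B1->F, B4->T; covers B1=F, B2=E, B3=S, B4=T
input #3 (s=3, x=9, z=3): events B2->E, B3->S, B1->F, B4->T; covers B1=F, B2=E, B3=S, B4=T
input #4 (s=2, x=7, z=1): events B2->E, B3->S, B1->F, B4->T; covers B1=F, B2=E, B3=S, B4=T
input #5 (s=5, x=4, z=3): events B2->S, B1->T, B4->T; covers B1=T, B2=S, B4=T
input #6 (s=3, x=9, z=1): events B2->E, B3->E, B1->F, B4->T; covers B1=F, B2=E, B3=E, B4=T
pool-wide coverage (7 outcomes): B1=T, B1=F, B2=S, B2=E, B3=S, B3=E, B4=T
size 1 is not enough: best union over all size-1 subsets is 4/7
size 2 is not enough: best union over all size-2 subsets is 6/7
inputs {1, 5, 6} (size 3) cover everything; no size-3 subset with a lexicographically smaller index list covers all 7
Answer: 3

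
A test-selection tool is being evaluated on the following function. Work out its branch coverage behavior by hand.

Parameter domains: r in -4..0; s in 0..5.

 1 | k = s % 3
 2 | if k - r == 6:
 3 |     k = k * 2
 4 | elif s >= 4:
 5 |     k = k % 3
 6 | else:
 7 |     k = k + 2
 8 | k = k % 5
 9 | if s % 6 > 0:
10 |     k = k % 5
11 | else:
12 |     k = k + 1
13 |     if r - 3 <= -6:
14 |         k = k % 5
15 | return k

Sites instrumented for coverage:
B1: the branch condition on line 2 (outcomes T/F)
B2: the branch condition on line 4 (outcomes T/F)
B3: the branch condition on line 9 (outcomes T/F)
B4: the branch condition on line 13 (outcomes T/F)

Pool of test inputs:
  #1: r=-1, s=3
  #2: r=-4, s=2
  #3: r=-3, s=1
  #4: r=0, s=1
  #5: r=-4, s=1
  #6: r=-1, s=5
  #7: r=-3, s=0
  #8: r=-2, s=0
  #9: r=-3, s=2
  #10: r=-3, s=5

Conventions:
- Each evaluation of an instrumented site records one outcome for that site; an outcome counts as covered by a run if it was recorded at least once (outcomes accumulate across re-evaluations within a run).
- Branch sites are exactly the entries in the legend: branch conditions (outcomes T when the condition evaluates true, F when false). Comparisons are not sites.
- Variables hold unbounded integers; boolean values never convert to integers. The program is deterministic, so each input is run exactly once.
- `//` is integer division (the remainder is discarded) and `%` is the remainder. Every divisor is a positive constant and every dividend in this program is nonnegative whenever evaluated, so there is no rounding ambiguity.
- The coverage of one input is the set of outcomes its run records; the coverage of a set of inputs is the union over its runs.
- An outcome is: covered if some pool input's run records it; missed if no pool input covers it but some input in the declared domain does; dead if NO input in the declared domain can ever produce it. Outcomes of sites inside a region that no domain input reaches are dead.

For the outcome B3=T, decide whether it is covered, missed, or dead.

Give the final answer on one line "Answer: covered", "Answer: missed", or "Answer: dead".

B3=T is recorded by pool input(s) 1, 2, 3, 4, 5, 6, 9, 10 -> covered

Answer: covered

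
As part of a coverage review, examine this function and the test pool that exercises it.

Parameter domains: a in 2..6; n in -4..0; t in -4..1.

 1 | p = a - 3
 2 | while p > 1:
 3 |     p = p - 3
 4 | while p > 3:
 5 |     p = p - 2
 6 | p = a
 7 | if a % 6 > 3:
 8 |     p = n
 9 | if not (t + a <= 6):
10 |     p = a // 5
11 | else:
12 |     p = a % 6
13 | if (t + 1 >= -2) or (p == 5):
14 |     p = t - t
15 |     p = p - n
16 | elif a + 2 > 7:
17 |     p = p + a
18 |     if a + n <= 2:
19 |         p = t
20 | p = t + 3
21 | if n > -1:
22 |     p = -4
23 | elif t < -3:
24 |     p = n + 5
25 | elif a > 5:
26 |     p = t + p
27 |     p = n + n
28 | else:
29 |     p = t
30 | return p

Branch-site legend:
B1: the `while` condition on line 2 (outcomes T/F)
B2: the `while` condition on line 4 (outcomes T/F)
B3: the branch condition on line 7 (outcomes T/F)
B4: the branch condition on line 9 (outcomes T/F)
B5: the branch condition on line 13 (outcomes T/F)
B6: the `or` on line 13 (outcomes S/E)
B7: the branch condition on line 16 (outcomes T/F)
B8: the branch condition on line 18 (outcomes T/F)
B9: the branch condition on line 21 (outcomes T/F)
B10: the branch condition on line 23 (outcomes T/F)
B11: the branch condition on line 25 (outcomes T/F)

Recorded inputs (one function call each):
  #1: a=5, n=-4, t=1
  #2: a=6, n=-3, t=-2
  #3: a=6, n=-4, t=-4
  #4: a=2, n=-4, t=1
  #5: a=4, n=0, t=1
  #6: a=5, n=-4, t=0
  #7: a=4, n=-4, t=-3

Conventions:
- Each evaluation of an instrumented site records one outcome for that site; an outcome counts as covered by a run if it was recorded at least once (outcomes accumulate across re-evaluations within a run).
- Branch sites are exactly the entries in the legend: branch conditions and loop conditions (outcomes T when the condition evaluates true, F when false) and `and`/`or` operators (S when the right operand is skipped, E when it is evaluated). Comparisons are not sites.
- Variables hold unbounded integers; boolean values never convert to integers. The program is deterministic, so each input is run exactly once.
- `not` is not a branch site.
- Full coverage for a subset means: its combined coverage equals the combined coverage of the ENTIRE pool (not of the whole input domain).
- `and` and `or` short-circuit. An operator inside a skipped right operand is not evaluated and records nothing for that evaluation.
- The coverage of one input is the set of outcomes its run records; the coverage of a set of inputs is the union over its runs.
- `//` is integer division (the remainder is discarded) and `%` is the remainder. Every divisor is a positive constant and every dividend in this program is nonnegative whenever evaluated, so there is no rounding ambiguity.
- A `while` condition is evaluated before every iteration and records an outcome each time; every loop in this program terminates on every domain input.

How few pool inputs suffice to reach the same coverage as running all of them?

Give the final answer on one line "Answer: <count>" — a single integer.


input #1, a=5, n=-4, t=1: events B1->T, B1->F, B2->F, B3->T, B4->F, B6->S, B5->T, B9->F, B10->F, B11->F; outcomes B1=T, B1=F, B2=F, B3=T, B4=F, B5=T, B6=S, B9=F, B10=F, B11=F
input #2, a=6, n=-3, t=-2: events B1->T, B1->F, B2->F, B3->F, B4->F, B6->S, B5->T, B9->F, B10->F, B11->T; outcomes B1=T, B1=F, B2=F, B3=F, B4=F, B5=T, B6=S, B9=F, B10=F, B11=T
input #3, a=6, n=-4, t=-4: events B1->T, B1->F, B2->F, B3->F, B4->F, B6->E, B5->F, B7->T, B8->T, B9->F, B10->T; outcomes B1=T, B1=F, B2=F, B3=F, B4=F, B5=F, B6=E, B7=T, B8=T, B9=F, B10=T
input #4, a=2, n=-4, t=1: events B1->F, B2->F, B3->F, B4->F, B6->S, B5->T, B9->F, B10->F, B11->F; outcomes B1=F, B2=F, B3=F, B4=F, B5=T, B6=S, B9=F, B10=F, B11=F
input #5, a=4, n=0, t=1: events B1->F, B2->F, B3->T, B4->F, B6->S, B5->T, B9->T; outcomes B1=F, B2=F, B3=T, B4=F, B5=T, B6=S, B9=T
input #6, a=5, n=-4, t=0: events B1->T, B1->F, B2->F, B3->T, B4->F, B6->S, B5->T, B9->F, B10->F, B11->F; outcomes B1=T, B1=F, B2=F, B3=T, B4=F, B5=T, B6=S, B9=F, B10=F, B11=F
input #7, a=4, n=-4, t=-3: events B1->F, B2->F, B3->T, B4->F, B6->S, B5->T, B9->F, B10->F, B11->F; outcomes B1=F, B2=F, B3=T, B4=F, B5=T, B6=S, B9=F, B10=F, B11=F
union over all inputs: B1=T, B1=F, B2=F, B3=T, B3=F, B4=F, B5=T, B5=F, B6=S, B6=E, B7=T, B8=T, B9=T, B9=F, B10=T, B10=F, B11=T, B11=F (18 outcomes)
every size-1 subset falls short of the 18 outcomes (best: 11/18)
every size-2 subset falls short of the 18 outcomes (best: 16/18)
every size-3 subset falls short of the 18 outcomes (best: 17/18)
size 4: inputs {1, 2, 3, 5} cover all 18 outcomes, and no lexicographically smaller subset of this size does
Answer: 4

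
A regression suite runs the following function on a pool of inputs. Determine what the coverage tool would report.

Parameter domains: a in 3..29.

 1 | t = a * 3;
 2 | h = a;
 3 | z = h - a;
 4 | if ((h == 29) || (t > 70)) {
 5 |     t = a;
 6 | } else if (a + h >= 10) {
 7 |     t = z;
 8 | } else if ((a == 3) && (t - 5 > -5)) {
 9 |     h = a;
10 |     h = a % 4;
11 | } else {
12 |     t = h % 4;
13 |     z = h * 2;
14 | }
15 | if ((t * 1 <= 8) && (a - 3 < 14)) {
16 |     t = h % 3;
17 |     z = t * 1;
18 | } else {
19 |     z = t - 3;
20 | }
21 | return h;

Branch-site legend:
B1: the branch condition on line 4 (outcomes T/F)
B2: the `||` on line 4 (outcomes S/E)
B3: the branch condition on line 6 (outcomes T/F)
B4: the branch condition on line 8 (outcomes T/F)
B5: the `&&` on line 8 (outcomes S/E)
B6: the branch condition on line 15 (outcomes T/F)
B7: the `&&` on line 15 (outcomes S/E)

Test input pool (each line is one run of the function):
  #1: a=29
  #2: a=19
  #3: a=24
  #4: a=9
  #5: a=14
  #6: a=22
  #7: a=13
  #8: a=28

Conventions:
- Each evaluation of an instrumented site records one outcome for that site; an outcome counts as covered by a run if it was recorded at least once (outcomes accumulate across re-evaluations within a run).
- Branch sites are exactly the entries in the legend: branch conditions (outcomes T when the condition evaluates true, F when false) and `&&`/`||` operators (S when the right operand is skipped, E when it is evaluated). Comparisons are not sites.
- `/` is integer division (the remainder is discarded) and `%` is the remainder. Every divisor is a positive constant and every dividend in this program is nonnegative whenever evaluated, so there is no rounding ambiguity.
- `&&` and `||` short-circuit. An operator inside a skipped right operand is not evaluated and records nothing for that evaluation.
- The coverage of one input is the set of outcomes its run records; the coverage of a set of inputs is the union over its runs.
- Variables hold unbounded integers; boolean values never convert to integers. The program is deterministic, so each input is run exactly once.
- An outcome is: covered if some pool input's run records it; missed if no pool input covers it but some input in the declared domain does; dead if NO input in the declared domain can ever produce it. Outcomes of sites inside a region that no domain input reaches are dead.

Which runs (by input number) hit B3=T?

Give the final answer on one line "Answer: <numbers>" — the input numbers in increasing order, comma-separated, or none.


input #1 (a=29): does not produce B3=T
input #2 (a=19): produces B3=T
input #3 (a=24): does not produce B3=T
input #4 (a=9): produces B3=T
input #5 (a=14): produces B3=T
input #6 (a=22): produces B3=T
input #7 (a=13): produces B3=T
input #8 (a=28): does not produce B3=T
Answer: 2, 4, 5, 6, 7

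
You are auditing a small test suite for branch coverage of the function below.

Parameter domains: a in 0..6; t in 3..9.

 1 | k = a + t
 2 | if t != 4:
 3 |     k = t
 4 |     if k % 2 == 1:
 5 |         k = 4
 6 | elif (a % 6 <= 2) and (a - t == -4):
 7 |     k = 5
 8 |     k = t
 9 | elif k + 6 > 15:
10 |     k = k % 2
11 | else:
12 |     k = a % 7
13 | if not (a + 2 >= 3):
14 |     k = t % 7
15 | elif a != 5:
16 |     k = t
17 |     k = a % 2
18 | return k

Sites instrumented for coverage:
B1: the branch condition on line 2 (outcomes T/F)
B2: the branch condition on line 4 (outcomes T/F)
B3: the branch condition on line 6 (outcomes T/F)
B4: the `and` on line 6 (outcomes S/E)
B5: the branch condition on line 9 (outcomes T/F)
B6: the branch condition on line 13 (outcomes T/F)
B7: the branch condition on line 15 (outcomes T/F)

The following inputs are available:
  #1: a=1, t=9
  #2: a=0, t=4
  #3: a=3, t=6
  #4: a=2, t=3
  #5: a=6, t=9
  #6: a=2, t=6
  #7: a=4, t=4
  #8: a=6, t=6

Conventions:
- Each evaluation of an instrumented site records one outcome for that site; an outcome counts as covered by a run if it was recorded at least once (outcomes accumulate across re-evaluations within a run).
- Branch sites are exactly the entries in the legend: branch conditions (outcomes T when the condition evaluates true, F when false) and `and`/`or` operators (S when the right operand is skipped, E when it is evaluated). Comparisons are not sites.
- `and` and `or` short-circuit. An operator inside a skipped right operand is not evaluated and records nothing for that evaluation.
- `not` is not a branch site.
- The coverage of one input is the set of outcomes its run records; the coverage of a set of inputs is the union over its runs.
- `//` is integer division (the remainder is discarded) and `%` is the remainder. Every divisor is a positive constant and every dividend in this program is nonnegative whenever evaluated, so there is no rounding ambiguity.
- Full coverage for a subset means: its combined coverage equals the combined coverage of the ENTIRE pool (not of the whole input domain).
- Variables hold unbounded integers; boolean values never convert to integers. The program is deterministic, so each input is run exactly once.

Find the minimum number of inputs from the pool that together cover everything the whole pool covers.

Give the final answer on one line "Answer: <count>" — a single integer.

#1 (a=1, t=9) -> covered: B1=T, B2=T, B6=F, B7=T
#2 (a=0, t=4) -> covered: B1=F, B3=T, B4=E, B6=T
#3 (a=3, t=6) -> covered: B1=T, B2=F, B6=F, B7=T
#4 (a=2, t=3) -> covered: B1=T, B2=T, B6=F, B7=T
#5 (a=6, t=9) -> covered: B1=T, B2=T, B6=F, B7=T
#6 (a=2, t=6) -> covered: B1=T, B2=F, B6=F, B7=T
#7 (a=4, t=4) -> covered: B1=F, B3=F, B4=S, B5=F, B6=F, B7=T
#8 (a=6, t=6) -> covered: B1=T, B2=F, B6=F, B7=T
pool-wide coverage (12 outcomes): B1=T, B1=F, B2=T, B2=F, B3=T, B3=F, B4=S, B4=E, B5=F, B6=T, B6=F, B7=T
checked all size-1 subsets: none covers 12 outcomes (max 6/12)
checked all size-2 subsets: none covers 12 outcomes (max 9/12)
checked all size-3 subsets: none covers 12 outcomes (max 11/12)
inputs {1, 2, 3, 7} (size 4) cover everything; no size-4 subset with a lexicographically smaller index list covers all 12

Answer: 4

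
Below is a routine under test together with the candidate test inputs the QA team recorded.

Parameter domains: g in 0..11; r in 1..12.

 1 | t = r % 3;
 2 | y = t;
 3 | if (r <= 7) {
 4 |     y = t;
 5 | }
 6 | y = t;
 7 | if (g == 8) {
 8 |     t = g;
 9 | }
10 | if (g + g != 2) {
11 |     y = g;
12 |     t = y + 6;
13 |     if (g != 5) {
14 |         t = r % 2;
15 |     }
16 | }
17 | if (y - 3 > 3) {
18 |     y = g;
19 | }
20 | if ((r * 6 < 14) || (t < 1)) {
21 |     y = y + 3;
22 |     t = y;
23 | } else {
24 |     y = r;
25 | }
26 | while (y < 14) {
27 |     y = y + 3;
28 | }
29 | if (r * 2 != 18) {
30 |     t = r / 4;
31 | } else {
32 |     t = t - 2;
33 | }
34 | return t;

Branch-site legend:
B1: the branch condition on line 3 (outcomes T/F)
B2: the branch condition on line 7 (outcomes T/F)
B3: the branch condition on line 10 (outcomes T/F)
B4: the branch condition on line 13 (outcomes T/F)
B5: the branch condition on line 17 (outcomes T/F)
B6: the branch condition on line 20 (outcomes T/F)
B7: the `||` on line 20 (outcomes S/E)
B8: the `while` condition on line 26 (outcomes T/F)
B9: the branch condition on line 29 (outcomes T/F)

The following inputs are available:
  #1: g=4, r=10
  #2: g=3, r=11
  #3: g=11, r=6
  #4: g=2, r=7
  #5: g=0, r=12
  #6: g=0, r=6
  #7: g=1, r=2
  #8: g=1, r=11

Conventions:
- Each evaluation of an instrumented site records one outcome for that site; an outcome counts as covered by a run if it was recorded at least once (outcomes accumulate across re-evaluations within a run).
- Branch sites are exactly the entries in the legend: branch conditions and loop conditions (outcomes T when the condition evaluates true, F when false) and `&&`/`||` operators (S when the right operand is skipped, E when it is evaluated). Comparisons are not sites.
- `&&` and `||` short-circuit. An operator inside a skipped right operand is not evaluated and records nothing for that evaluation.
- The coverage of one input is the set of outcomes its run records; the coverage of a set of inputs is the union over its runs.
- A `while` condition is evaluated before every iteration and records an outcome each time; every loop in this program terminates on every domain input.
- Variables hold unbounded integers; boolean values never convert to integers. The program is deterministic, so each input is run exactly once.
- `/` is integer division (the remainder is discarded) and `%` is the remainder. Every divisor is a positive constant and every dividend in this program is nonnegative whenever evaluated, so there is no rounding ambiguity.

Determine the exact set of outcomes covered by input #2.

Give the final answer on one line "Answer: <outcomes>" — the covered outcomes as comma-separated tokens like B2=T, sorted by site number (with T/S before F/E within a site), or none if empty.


Running input #2 (g=3, r=11), event by event:
  B1->F, B2->F, B3->T, B4->T, B5->F, B7->E, B6->F, B8->T, B8->F, B9->T
as a set, this run covers: B1=F, B2=F, B3=T, B4=T, B5=F, B6=F, B7=E, B8=T, B8=F, B9=T
Answer: B1=F, B2=F, B3=T, B4=T, B5=F, B6=F, B7=E, B8=T, B8=F, B9=T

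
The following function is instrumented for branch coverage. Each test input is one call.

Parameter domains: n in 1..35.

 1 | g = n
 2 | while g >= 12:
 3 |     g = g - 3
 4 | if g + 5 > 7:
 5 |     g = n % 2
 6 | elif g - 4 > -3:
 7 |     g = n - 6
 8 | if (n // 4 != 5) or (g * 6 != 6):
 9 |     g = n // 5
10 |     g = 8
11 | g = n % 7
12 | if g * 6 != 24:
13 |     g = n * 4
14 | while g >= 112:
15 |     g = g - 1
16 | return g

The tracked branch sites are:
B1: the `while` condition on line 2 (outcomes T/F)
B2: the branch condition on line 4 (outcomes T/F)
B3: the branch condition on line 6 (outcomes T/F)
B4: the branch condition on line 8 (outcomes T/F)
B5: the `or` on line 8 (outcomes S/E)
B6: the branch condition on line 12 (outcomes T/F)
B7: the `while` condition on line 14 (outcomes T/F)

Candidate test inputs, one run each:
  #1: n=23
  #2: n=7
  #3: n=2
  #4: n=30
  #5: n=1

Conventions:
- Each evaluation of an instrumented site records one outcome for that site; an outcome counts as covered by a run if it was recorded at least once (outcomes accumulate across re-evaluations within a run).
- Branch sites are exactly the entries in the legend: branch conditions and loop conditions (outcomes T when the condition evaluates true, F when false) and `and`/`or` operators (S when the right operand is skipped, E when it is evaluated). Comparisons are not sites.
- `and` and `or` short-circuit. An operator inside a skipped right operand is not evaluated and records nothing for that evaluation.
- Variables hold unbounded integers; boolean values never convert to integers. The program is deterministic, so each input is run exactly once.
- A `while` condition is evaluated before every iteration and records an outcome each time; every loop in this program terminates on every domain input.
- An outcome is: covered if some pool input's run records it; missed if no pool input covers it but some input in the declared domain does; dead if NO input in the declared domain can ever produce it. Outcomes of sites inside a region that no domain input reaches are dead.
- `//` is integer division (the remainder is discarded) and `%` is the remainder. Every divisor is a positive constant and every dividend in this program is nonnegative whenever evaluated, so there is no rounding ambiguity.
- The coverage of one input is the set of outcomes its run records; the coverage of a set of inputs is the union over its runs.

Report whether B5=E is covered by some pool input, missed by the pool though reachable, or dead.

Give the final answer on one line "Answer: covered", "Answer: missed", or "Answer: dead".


B5=E is recorded by pool input(s) 1 -> covered
Answer: covered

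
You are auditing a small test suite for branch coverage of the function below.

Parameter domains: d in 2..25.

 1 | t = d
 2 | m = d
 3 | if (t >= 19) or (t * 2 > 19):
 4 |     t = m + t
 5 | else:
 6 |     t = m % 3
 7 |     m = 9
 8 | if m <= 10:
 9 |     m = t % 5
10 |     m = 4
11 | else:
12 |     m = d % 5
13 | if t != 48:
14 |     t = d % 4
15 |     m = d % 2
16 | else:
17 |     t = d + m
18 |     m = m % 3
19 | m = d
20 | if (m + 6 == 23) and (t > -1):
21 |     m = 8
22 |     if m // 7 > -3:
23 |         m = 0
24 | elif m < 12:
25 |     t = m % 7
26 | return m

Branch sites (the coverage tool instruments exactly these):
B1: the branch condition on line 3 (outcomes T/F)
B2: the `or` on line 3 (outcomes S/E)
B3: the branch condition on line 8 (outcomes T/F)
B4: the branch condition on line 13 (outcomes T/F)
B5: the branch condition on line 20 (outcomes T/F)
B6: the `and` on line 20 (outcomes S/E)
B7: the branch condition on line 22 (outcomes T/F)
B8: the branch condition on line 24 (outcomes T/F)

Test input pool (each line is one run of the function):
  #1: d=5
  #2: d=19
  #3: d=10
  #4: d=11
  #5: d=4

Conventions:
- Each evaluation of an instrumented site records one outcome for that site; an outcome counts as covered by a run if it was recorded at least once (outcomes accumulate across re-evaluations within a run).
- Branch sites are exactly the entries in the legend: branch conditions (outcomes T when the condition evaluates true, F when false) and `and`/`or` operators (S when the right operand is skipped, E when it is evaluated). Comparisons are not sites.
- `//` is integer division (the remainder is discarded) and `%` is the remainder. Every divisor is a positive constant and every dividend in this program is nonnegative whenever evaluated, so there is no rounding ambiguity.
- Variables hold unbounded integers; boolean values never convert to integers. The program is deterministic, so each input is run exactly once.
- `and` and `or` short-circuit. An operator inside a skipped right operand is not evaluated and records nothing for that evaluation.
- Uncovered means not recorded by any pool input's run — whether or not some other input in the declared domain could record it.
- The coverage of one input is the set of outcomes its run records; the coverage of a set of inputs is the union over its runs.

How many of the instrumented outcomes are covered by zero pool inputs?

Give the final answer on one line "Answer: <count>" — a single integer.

test 1 (d=5) fires B2->E, B1->F, B3->T, B4->T, B6->S, B5->F, B8->T; hits B1=F, B2=E, B3=T, B4=T, B5=F, B6=S, B8=T
test 2 (d=19) fires B2->S, B1->T, B3->F, B4->T, B6->S, B5->F, B8->F; hits B1=T, B2=S, B3=F, B4=T, B5=F, B6=S, B8=F
test 3 (d=10) fires B2->E, B1->T, B3->T, B4->T, B6->S, B5->F, B8->T; hits B1=T, B2=E, B3=T, B4=T, B5=F, B6=S, B8=T
test 4 (d=11) fires B2->E, B1->T, B3->F, B4->T, B6->S, B5->F, B8->T; hits B1=T, B2=E, B3=F, B4=T, B5=F, B6=S, B8=T
test 5 (d=4) fires B2->E, B1->F, B3->T, B4->T, B6->S, B5->F, B8->T; hits B1=F, B2=E, B3=T, B4=T, B5=F, B6=S, B8=T
union over the pool: B1=T, B1=F, B2=S, B2=E, B3=T, B3=F, B4=T, B5=F, B6=S, B8=T, B8=F
uncovered (5 of 16): B4=F, B5=T, B6=E, B7=T, B7=F

Answer: 5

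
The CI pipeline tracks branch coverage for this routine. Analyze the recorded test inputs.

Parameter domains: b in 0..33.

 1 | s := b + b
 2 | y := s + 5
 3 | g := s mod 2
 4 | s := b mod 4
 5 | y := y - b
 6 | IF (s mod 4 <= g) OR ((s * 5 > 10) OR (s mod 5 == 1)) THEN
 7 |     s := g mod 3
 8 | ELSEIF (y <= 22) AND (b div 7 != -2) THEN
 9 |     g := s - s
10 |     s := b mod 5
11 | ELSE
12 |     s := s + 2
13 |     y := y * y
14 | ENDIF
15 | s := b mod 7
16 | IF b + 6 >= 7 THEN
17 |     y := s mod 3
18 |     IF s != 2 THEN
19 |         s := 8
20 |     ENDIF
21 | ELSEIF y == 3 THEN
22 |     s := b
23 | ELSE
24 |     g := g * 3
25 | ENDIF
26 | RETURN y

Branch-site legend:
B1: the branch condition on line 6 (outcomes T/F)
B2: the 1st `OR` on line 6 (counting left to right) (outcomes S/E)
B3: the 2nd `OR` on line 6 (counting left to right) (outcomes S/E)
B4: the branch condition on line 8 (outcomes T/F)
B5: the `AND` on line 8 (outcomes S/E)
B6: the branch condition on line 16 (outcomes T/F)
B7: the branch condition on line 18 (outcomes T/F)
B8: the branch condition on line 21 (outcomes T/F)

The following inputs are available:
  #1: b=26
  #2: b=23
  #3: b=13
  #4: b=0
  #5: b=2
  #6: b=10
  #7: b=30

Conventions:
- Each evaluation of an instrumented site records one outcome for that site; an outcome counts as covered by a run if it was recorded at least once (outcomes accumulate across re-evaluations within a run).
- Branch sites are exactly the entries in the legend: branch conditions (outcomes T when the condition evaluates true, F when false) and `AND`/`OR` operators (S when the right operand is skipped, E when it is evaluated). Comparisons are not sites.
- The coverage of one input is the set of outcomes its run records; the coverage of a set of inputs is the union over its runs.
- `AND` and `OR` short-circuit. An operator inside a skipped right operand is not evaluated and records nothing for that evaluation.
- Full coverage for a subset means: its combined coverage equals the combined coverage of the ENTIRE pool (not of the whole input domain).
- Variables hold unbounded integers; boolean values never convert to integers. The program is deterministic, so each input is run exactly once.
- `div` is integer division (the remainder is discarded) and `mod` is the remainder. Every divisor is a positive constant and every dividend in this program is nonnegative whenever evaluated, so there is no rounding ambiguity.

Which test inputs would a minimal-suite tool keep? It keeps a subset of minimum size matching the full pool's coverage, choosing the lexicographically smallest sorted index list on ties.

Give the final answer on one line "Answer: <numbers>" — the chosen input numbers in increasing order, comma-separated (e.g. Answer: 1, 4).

run #1 (b=26) records B1=F, B2=E, B3=E, B4=F, B5=S, B6=T, B7=T
run #2 (b=23) records B1=T, B2=E, B3=S, B6=T, B7=F
run #3 (b=13) records B1=T, B2=E, B3=E, B6=T, B7=T
run #4 (b=0) records B1=T, B2=S, B6=F, B8=F
run #5 (b=2) records B1=F, B2=E, B3=E, B4=T, B5=E, B6=T, B7=F
run #6 (b=10) records B1=F, B2=E, B3=E, B4=T, B5=E, B6=T, B7=T
run #7 (b=30) records B1=F, B2=E, B3=E, B4=F, B5=S, B6=T, B7=F
the full pool covers 15 outcomes: B1=T, B1=F, B2=S, B2=E, B3=S, B3=E, B4=T, B4=F, B5=S, B5=E, B6=T, B6=F, B7=T, B7=F, B8=F
every size-1 subset falls short of the 15 outcomes (best: 7/15)
every size-2 subset falls short of the 15 outcomes (best: 11/15)
every size-3 subset falls short of the 15 outcomes (best: 14/15)
inputs {1, 2, 4, 5} (size 4) cover everything; no size-4 subset with a lexicographically smaller index list covers all 15

Answer: 1, 2, 4, 5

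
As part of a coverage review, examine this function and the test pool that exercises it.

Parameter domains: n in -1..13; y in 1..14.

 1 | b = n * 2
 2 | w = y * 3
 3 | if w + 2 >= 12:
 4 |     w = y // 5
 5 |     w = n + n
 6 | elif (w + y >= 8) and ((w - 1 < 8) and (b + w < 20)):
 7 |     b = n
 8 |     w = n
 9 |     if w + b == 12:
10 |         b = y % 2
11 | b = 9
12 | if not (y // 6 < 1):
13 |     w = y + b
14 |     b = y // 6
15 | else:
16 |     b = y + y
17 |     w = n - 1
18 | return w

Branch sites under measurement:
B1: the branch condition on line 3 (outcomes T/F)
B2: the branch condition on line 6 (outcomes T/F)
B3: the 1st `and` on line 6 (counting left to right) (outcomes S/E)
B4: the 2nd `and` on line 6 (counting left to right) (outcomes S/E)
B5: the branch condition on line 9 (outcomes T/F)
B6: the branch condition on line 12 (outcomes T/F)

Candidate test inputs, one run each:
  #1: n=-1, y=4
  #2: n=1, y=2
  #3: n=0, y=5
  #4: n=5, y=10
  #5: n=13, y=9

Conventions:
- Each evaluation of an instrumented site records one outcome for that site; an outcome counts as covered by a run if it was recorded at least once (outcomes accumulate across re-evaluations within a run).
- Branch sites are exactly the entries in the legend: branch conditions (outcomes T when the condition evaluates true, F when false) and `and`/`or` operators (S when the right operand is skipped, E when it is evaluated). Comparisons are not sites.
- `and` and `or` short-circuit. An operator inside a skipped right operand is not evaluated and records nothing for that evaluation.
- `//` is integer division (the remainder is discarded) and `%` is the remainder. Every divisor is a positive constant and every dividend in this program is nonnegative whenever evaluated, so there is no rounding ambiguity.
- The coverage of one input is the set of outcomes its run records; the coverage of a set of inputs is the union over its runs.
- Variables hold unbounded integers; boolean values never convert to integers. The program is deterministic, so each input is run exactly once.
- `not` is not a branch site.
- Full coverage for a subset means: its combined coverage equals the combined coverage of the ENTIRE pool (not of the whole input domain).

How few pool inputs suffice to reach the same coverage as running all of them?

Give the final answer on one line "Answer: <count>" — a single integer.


#1 (n=-1, y=4) -> B1->T, B6->F; covered: B1=T, B6=F
#2 (n=1, y=2) -> B1->F, B3->E, B4->E, B2->T, B5->F, B6->F; covered: B1=F, B2=T, B3=E, B4=E, B5=F, B6=F
#3 (n=0, y=5) -> B1->T, B6->F; covered: B1=T, B6=F
#4 (n=5, y=10) -> B1->T, B6->T; covered: B1=T, B6=T
#5 (n=13, y=9) -> B1->T, B6->T; covered: B1=T, B6=T
pool-wide coverage (8 outcomes): B1=T, B1=F, B2=T, B3=E, B4=E, B5=F, B6=T, B6=F
every size-1 subset falls short of the 8 outcomes (best: 6/8)
size 2: inputs {2, 4} cover all 8 outcomes, and no lexicographically smaller subset of this size does
Answer: 2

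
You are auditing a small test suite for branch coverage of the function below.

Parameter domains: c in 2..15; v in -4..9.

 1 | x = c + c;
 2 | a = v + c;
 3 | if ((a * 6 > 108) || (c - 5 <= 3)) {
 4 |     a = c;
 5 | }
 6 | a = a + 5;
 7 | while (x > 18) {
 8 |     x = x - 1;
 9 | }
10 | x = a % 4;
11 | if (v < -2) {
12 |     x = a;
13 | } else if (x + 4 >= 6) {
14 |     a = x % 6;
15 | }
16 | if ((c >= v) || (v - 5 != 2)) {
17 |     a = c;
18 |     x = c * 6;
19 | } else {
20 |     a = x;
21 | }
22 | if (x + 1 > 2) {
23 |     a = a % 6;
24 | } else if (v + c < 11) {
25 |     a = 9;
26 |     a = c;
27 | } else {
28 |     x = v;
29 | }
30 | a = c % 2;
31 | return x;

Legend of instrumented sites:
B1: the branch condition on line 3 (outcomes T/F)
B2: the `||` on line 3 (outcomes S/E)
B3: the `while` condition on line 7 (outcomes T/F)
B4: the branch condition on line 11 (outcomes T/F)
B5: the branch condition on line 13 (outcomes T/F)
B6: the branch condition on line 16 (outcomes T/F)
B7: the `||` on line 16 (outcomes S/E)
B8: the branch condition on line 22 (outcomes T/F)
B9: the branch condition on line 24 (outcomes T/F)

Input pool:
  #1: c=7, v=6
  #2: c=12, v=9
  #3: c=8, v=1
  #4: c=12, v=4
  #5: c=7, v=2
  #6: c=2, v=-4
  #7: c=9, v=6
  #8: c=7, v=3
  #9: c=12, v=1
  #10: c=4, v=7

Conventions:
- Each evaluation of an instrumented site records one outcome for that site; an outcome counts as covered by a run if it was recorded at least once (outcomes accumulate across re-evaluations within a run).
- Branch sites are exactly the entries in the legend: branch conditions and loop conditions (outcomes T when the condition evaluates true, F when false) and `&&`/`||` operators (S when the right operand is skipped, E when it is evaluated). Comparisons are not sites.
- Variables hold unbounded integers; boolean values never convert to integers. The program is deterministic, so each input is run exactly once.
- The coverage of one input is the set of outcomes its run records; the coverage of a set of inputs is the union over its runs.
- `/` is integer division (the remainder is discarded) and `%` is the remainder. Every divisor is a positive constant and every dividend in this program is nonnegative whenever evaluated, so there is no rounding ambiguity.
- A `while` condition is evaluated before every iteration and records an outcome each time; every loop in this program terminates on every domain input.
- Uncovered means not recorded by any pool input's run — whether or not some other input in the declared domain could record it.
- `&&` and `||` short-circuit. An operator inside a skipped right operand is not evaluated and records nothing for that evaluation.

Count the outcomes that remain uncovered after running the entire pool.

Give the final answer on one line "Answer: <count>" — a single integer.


#1 (c=7, v=6) -> B2->E, B1->T, B3->F, B4->F, B5->F, B7->S, B6->T, B8->T; covered: B1=T, B2=E, B3=F, B4=F, B5=F, B6=T, B7=S, B8=T
#2 (c=12, v=9) -> B2->S, B1->T, B3->T, B3->T, B3->T, B3->T, B3->T, B3->T, B3->F, B4->F, B5->F, B7->S, B6->T, B8->T; covered: B1=T, B2=S, B3=T, B3=F, B4=F, B5=F, B6=T, B7=S, B8=T
#3 (c=8, v=1) -> B2->E, B1->T, B3->F, B4->F, B5->F, B7->S, B6->T, B8->T; covered: B1=T, B2=E, B3=F, B4=F, B5=F, B6=T, B7=S, B8=T
#4 (c=12, v=4) -> B2->E, B1->F, B3->T, B3->T, B3->T, B3->T, B3->T, B3->T, B3->F, B4->F, B5->F, B7->S, B6->T, B8->T; covered: B1=F, B2=E, B3=T, B3=F, B4=F, B5=F, B6=T, B7=S, B8=T
#5 (c=7, v=2) -> B2->E, B1->T, B3->F, B4->F, B5->F, B7->S, B6->T, B8->T; covered: B1=T, B2=E, B3=F, B4=F, B5=F, B6=T, B7=S, B8=T
#6 (c=2, v=-4) -> B2->E, B1->T, B3->F, B4->T, B7->S, B6->T, B8->T; covered: B1=T, B2=E, B3=F, B4=T, B6=T, B7=S, B8=T
#7 (c=9, v=6) -> B2->E, B1->F, B3->F, B4->F, B5->F, B7->S, B6->T, B8->T; covered: B1=F, B2=E, B3=F, B4=F, B5=F, B6=T, B7=S, B8=T
#8 (c=7, v=3) -> B2->E, B1->T, B3->F, B4->F, B5->F, B7->S, B6->T, B8->T; covered: B1=T, B2=E, B3=F, B4=F, B5=F, B6=T, B7=S, B8=T
#9 (c=12, v=1) -> B2->E, B1->F, B3->T, B3->T, B3->T, B3->T, B3->T, B3->T, B3->F, B4->F, B5->T, B7->S, B6->T, B8->T; covered: B1=F, B2=E, B3=T, B3=F, B4=F, B5=T, B6=T, B7=S, B8=T
#10 (c=4, v=7) -> B2->E, B1->T, B3->F, B4->F, B5->F, B7->E, B6->F, B8->F, B9->F; covered: B1=T, B2=E, B3=F, B4=F, B5=F, B6=F, B7=E, B8=F, B9=F
union over the pool: B1=T, B1=F, B2=S, B2=E, B3=T, B3=F, B4=T, B4=F, B5=T, B5=F, B6=T, B6=F, B7=S, B7=E, B8=T, B8=F, B9=F
uncovered (1 of 18): B9=T
Answer: 1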